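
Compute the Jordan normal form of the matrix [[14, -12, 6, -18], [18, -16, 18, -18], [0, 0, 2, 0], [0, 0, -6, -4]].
The characteristic polynomial is det(xI - A) = (x - 2)^2(x + 4)^2, so the eigenvalues are -4 (algebraic multiplicity 2), 2 (algebraic multiplicity 2).

For λ = -4: rank(A + 4I) = 2. The eigenspace has dimension 4 - 2 = 2, so there are 2 Jordan blocks; the rank sequence gives block sizes [1, 1].

For λ = 2: rank(A - 2I) = 2. The eigenspace has dimension 4 - 2 = 2, so there are 2 Jordan blocks; the rank sequence gives block sizes [1, 1].

Assembling the blocks gives the Jordan form J above.

J = [[-4, 0, 0, 0], [0, -4, 0, 0], [0, 0, 2, 0], [0, 0, 0, 2]]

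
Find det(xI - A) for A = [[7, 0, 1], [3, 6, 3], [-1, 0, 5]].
xI - A = [[x - 7, 0, -1], [-3, x - 6, -3], [1, 0, x - 5]].

Expanding det(xI - A) along the first row:
det(xI - A) = + (x - 7)·det([[x - 6, -3], [0, x - 5]]) - (0)·det([[-3, -3], [1, x - 5]]) + (-1)·det([[-3, x - 6], [1, 0]]).

Evaluating gives χ_A(x) = x^3 - 18x^2 + 108x - 216 = (x - 6)^3.

χ_A(x) = (x - 6)^3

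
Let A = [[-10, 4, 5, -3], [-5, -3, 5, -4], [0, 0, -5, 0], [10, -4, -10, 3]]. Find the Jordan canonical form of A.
The characteristic polynomial is det(xI - A) = x(x + 5)^3, so the eigenvalues are -5 (algebraic multiplicity 3), 0 (algebraic multiplicity 1).

For λ = -5: rank(A + 5I) = 2, rank((A + 5I)^2) = 1. The eigenspace has dimension 4 - 2 = 2, so there are 2 Jordan blocks; the rank sequence gives block sizes [2, 1].

For λ = 0: algebraic multiplicity 1 gives one 1×1 block.

Assembling the blocks gives the Jordan form J above.

J = [[-5, 1, 0, 0], [0, -5, 0, 0], [0, 0, -5, 0], [0, 0, 0, 0]]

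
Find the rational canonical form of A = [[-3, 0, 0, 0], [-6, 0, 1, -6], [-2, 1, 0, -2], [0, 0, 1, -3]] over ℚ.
The invariant factors of A (the non-unit diagonal entries of the Smith normal form of xI - A over ℚ[x]) are x + 3, (x + 3)(x^2 + 1), each dividing the next. The characteristic polynomial is their product, (x + 3)^2(x^2 + 1).

The rational canonical form is the block-diagonal matrix of companion matrices C(f_i):
R = [[-3, 0, 0, 0], [0, 0, 0, -3], [0, 1, 0, -1], [0, 0, 1, -3]].

Note the characteristic polynomial does not split into linear factors over ℚ, so A has no Jordan form over ℚ; the rational canonical form exists over any field.

R = [[-3, 0, 0, 0], [0, 0, 0, -3], [0, 1, 0, -1], [0, 0, 1, -3]]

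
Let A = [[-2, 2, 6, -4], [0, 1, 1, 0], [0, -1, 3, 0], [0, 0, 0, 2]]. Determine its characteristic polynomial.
xI - A = [[x + 2, -2, -6, 4], [0, x - 1, -1, 0], [0, 1, x - 3, 0], [0, 0, 0, x - 2]].

Expanding det(xI - A) along the first row:
det(xI - A) = + (x + 2)·det([[x - 1, -1, 0], [1, x - 3, 0], [0, 0, x - 2]]) - (-2)·det([[0, -1, 0], [0, x - 3, 0], [0, 0, x - 2]]) + (-6)·det([[0, x - 1, 0], [0, 1, 0], [0, 0, x - 2]]) - (4)·det([[0, x - 1, -1], [0, 1, x - 3], [0, 0, 0]]).

Evaluating gives χ_A(x) = x^4 - 4x^3 + 16x - 16 = (x - 2)^3(x + 2).

χ_A(x) = (x - 2)^3(x + 2)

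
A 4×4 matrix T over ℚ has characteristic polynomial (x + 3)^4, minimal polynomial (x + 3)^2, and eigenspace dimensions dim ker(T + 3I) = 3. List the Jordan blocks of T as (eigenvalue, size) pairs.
Jordan blocks: (-3, 2), (-3, 1), (-3, 1)

λ = -3: algebraic multiplicity 4 (exponent in χ_T), largest block size 2 (exponent in m_T), 3 blocks (geometric multiplicity). These force block sizes [2, 1, 1].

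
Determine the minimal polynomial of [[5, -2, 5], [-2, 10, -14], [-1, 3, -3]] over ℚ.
The characteristic polynomial factors as (x - 4)^3. The minimal polynomial is ∏(x - λ)^{k_λ} where k_λ is the size of the largest Jordan block at λ.

For λ = 4: rank(A - 4I) = 2, and the largest Jordan block has size 3 (the smallest k with rank((A - 4I)^k) = rank((A - 4I)^(k+1))).

So m_A(x) = (x - 4)^3.

m_A(x) = (x - 4)^3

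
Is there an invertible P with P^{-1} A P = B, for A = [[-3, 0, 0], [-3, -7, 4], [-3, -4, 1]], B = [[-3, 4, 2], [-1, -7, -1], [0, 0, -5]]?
trace(A) = -9 but trace(B) = -15. The trace is a similarity invariant, so A and B are not similar.

No.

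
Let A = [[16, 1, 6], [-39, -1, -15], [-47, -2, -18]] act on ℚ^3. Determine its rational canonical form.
The invariant factors of A (the non-unit diagonal entries of the Smith normal form of xI - A over ℚ[x]) are (x + 1)(x^2 + 2x + 3), each dividing the next. The characteristic polynomial is their product, (x + 1)(x^2 + 2x + 3).

The rational canonical form is the block-diagonal matrix of companion matrices C(f_i):
R = [[0, 0, -3], [1, 0, -5], [0, 1, -3]].

Note the characteristic polynomial does not split into linear factors over ℚ, so A has no Jordan form over ℚ; the rational canonical form exists over any field.

R = [[0, 0, -3], [1, 0, -5], [0, 1, -3]]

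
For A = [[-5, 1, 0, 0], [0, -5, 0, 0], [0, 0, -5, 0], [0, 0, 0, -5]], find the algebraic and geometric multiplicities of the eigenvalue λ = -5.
The characteristic polynomial is (x + 5)^4, so the factor x + 5 appears with exponent 4: the algebraic multiplicity is 4.

rank(A + 5I) = 1, so the eigenspace has dimension 4 - 1 = 3: the geometric multiplicity is 3.

Since 3 < 4, A is not diagonalizable.

algebraic multiplicity 4, geometric multiplicity 3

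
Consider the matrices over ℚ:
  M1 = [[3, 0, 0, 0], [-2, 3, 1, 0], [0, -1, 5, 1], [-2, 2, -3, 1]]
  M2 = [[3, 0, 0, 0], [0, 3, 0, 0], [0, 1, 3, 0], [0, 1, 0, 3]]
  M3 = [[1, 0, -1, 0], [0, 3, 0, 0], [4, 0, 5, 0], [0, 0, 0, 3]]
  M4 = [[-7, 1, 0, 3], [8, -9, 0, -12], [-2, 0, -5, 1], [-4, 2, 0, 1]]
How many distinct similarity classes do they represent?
3 classes: {M1}, {M2, M3}, {M4}

Characteristic polynomials: χ_{M1} = (x - 3)^4, χ_{M2} = (x - 3)^4, χ_{M3} = (x - 3)^4, χ_{M4} = (x + 5)^4.

{M1}: invariant factors x - 3, (x - 3)^3.

{M2, M3}: invariant factors x - 3, x - 3, (x - 3)^2.

{M4}: invariant factors (x + 5)^2, (x + 5)^2.

Matrices are similar if and only if their invariant-factor lists agree; the partition into similarity classes is {M1}, {M2, M3}, {M4}.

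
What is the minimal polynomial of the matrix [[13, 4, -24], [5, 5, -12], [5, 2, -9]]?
m_A(x) = (x - 3)^2

The characteristic polynomial factors as (x - 3)^3. The minimal polynomial is ∏(x - λ)^{k_λ} where k_λ is the size of the largest Jordan block at λ.

For λ = 3: rank(A - 3I) = 1, and the largest Jordan block has size 2 (the smallest k with rank((A - 3I)^k) = rank((A - 3I)^(k+1))).

So m_A(x) = (x - 3)^2.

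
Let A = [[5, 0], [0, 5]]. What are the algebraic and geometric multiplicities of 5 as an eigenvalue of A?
algebraic multiplicity 2, geometric multiplicity 2

The characteristic polynomial is (x - 5)^2, so the factor x - 5 appears with exponent 2: the algebraic multiplicity is 2.

rank(A - 5I) = 0, so the eigenspace has dimension 2 - 0 = 2: the geometric multiplicity is 2.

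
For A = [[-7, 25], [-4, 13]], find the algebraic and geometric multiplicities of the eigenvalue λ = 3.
The characteristic polynomial is (x - 3)^2, so the factor x - 3 appears with exponent 2: the algebraic multiplicity is 2.

rank(A - 3I) = 1, so the eigenspace has dimension 2 - 1 = 1: the geometric multiplicity is 1.

Since 1 < 2, A is not diagonalizable.

algebraic multiplicity 2, geometric multiplicity 1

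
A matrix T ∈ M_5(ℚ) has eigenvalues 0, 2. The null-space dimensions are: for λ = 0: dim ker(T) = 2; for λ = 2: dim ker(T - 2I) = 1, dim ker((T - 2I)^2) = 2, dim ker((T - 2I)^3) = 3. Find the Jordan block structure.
Jordan blocks: (0, 1), (0, 1), (2, 3)

λ = 0: successive nullity increments [2] count blocks of size ≥ k; block sizes are [1, 1].
λ = 2: successive nullity increments [1, 1, 1] count blocks of size ≥ k; block sizes are [3].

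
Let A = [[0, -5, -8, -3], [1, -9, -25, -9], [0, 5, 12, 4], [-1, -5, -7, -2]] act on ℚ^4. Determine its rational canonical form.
R = [[0, 0, 0, 4], [1, 0, 0, -8], [0, 1, 0, 4], [0, 0, 1, 1]]

The invariant factors of A (the non-unit diagonal entries of the Smith normal form of xI - A over ℚ[x]) are (x - 1)(x^3 - 4x + 4), each dividing the next. The characteristic polynomial is their product, (x - 1)(x^3 - 4x + 4).

The rational canonical form is the block-diagonal matrix of companion matrices C(f_i):
R = [[0, 0, 0, 4], [1, 0, 0, -8], [0, 1, 0, 4], [0, 0, 1, 1]].

Note the characteristic polynomial does not split into linear factors over ℚ, so A has no Jordan form over ℚ; the rational canonical form exists over any field.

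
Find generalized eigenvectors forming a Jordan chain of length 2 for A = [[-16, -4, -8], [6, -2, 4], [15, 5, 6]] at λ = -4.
We seek v_1 ∈ ker((A + 4I)^2) \ ker(A + 4I), then set v_{i+1} = (A + 4I) v_i.

One such chain is v_1 = [[0, 1, 0]]^T, v_2 = [[-4, 2, 5]]^T. Check: (A + 4I) v_2 = [[0, 0, 0]]^T = 0.

v_1 = [[0, 1, 0]]^T, v_2 = [[-4, 2, 5]]^T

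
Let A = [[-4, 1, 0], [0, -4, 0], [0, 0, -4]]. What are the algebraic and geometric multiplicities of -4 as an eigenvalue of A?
The characteristic polynomial is (x + 4)^3, so the factor x + 4 appears with exponent 3: the algebraic multiplicity is 3.

rank(A + 4I) = 1, so the eigenspace has dimension 3 - 1 = 2: the geometric multiplicity is 2.

Since 2 < 3, A is not diagonalizable.

algebraic multiplicity 3, geometric multiplicity 2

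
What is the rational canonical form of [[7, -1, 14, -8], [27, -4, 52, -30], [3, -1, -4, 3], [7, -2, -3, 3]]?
R = [[0, 1, 0, 0], [1, 1, 0, 0], [0, 0, 0, 1], [0, 0, 1, 1]]

The invariant factors of A (the non-unit diagonal entries of the Smith normal form of xI - A over ℚ[x]) are x^2 - x - 1, x^2 - x - 1, each dividing the next. The characteristic polynomial is their product, (x^2 - x - 1)^2.

The rational canonical form is the block-diagonal matrix of companion matrices C(f_i):
R = [[0, 1, 0, 0], [1, 1, 0, 0], [0, 0, 0, 1], [0, 0, 1, 1]].

Note the characteristic polynomial does not split into linear factors over ℚ, so A has no Jordan form over ℚ; the rational canonical form exists over any field.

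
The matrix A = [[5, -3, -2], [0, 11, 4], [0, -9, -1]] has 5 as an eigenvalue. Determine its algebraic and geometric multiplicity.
algebraic multiplicity 3, geometric multiplicity 2

The characteristic polynomial is (x - 5)^3, so the factor x - 5 appears with exponent 3: the algebraic multiplicity is 3.

rank(A - 5I) = 1, so the eigenspace has dimension 3 - 1 = 2: the geometric multiplicity is 2.

Since 2 < 3, A is not diagonalizable.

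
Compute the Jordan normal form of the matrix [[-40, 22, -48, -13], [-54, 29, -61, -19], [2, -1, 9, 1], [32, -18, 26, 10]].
The characteristic polynomial is det(xI - A) = (x - 6)^2(x + 2)^2, so the eigenvalues are -2 (algebraic multiplicity 2), 6 (algebraic multiplicity 2).

For λ = -2: rank(A + 2I) = 3, rank((A + 2I)^2) = 2. The eigenspace has dimension 4 - 3 = 1, so there is 1 Jordan block; the rank sequence gives block sizes [2].

For λ = 6: rank(A - 6I) = 3, rank((A - 6I)^2) = 2. The eigenspace has dimension 4 - 3 = 1, so there is 1 Jordan block; the rank sequence gives block sizes [2].

Assembling the blocks gives the Jordan form J above.

J = [[-2, 1, 0, 0], [0, -2, 0, 0], [0, 0, 6, 1], [0, 0, 0, 6]]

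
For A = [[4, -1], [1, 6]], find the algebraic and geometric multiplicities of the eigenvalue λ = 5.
The characteristic polynomial is (x - 5)^2, so the factor x - 5 appears with exponent 2: the algebraic multiplicity is 2.

rank(A - 5I) = 1, so the eigenspace has dimension 2 - 1 = 1: the geometric multiplicity is 1.

Since 1 < 2, A is not diagonalizable.

algebraic multiplicity 2, geometric multiplicity 1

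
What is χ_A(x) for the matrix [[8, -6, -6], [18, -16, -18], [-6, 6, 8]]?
xI - A = [[x - 8, 6, 6], [-18, x + 16, 18], [6, -6, x - 8]].

Expanding det(xI - A) along the first row:
det(xI - A) = + (x - 8)·det([[x + 16, 18], [-6, x - 8]]) - (6)·det([[-18, 18], [6, x - 8]]) + (6)·det([[-18, x + 16], [6, -6]]).

Evaluating gives χ_A(x) = x^3 - 12x + 16 = (x - 2)^2(x + 4).

χ_A(x) = (x - 2)^2(x + 4)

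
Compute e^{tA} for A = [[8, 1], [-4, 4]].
A has Jordan form J = [[6, 1], [0, 6]] with A = PJP^{-1}, so e^{tA} = P e^{tJ} P^{-1}.

For a Jordan block J_k(λ), e^{tJ_k(λ)} = e^{λt} · (I + tN + t^2 N^2/2! + ... + t^{k-1} N^{k-1}/(k-1)!) where N is the nilpotent superdiagonal part.

Assembling the blocks and conjugating back gives the entries of e^{tA} as shown above.

e^{tA} = [[(2*t + 1)*e^{6*t}, t*e^{6*t}], [-4*t*e^{6*t}, (1 - 2*t)*e^{6*t}]]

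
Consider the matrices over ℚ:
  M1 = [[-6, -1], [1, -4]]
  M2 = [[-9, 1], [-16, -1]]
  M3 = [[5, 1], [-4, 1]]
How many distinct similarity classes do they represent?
Characteristic polynomials: χ_{M1} = (x + 5)^2, χ_{M2} = (x + 5)^2, χ_{M3} = (x - 3)^2.

{M1, M2}: invariant factors (x + 5)^2.

{M3}: invariant factors (x - 3)^2.

Matrices are similar if and only if their invariant-factor lists agree; the partition into similarity classes is {M1, M2}, {M3}.

2 classes: {M1, M2}, {M3}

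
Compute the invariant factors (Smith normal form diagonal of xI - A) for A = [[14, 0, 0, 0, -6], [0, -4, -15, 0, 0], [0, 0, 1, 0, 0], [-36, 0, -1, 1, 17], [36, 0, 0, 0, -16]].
The Jordan structure of A has elementary divisors (x + 4), (x + 4), (x - 1)^2, (x - 2). Arranging the block sizes at each eigenvalue in decreasing order and taking row products gives the invariant factors.

Invariant factors (smallest first, each dividing the next): x + 4, (x - 2)(x - 1)^2(x + 4).

Check: the last factor (x - 2)(x - 1)^2(x + 4) is the minimal polynomial, and the product (x - 2)(x - 1)^2(x + 4)^2 is the characteristic polynomial.

x + 4, (x - 2)(x - 1)^2(x + 4)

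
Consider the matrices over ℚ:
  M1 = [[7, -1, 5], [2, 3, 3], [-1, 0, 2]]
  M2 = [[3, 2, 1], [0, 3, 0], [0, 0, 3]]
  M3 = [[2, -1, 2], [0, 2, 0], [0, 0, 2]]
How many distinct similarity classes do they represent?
Characteristic polynomials: χ_{M1} = (x - 4)^3, χ_{M2} = (x - 3)^3, χ_{M3} = (x - 2)^3.

{M1}: invariant factors (x - 4)^3.

{M2}: invariant factors x - 3, (x - 3)^2.

{M3}: invariant factors x - 2, (x - 2)^2.

Matrices are similar if and only if their invariant-factor lists agree; the partition into similarity classes is {M1}, {M2}, {M3}.

3 classes: {M1}, {M2}, {M3}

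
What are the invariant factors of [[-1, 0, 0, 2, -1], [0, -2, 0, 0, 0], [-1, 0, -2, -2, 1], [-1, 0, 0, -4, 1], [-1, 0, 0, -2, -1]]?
x + 2, x + 2, x + 2, (x + 2)^2

The Jordan structure of A has elementary divisors (x + 2)^2, (x + 2), (x + 2), (x + 2). Arranging the block sizes at each eigenvalue in decreasing order and taking row products gives the invariant factors.

Invariant factors (smallest first, each dividing the next): x + 2, x + 2, x + 2, (x + 2)^2.

Check: the last factor (x + 2)^2 is the minimal polynomial, and the product (x + 2)^5 is the characteristic polynomial.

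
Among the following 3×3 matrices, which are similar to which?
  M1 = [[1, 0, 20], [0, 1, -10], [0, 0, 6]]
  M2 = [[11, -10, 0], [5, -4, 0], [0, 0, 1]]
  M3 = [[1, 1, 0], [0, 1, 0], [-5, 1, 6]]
2 classes: {M1, M2}, {M3}

Characteristic polynomials: χ_{M1} = (x - 6)(x - 1)^2, χ_{M2} = (x - 6)(x - 1)^2, χ_{M3} = (x - 6)(x - 1)^2.

{M1, M2}: invariant factors x - 1, (x - 6)(x - 1).

{M3}: invariant factors (x - 6)(x - 1)^2.

Matrices are similar if and only if their invariant-factor lists agree; the partition into similarity classes is {M1, M2}, {M3}.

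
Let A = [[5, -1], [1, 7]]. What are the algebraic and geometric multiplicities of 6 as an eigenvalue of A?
The characteristic polynomial is (x - 6)^2, so the factor x - 6 appears with exponent 2: the algebraic multiplicity is 2.

rank(A - 6I) = 1, so the eigenspace has dimension 2 - 1 = 1: the geometric multiplicity is 1.

Since 1 < 2, A is not diagonalizable.

algebraic multiplicity 2, geometric multiplicity 1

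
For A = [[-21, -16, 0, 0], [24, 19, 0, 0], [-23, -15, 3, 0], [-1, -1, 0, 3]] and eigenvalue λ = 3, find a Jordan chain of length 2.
We seek v_1 ∈ ker((A - 3I)^2) \ ker(A - 3I), then set v_{i+1} = (A - 3I) v_i.

One such chain is v_1 = [[-2, 3, -4, 1]]^T, v_2 = [[0, 0, 1, -1]]^T. Check: (A - 3I) v_2 = [[0, 0, 0, 0]]^T = 0.

v_1 = [[-2, 3, -4, 1]]^T, v_2 = [[0, 0, 1, -1]]^T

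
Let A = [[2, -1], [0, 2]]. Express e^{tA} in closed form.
e^{tA} = [[e^{2*t}, -t*e^{2*t}], [0, e^{2*t}]]

A has Jordan form J = [[2, 1], [0, 2]] with A = PJP^{-1}, so e^{tA} = P e^{tJ} P^{-1}.

For a Jordan block J_k(λ), e^{tJ_k(λ)} = e^{λt} · (I + tN + t^2 N^2/2! + ... + t^{k-1} N^{k-1}/(k-1)!) where N is the nilpotent superdiagonal part.

Assembling the blocks and conjugating back gives the entries of e^{tA} as shown above.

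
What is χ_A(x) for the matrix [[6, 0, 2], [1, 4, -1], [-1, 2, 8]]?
xI - A = [[x - 6, 0, -2], [-1, x - 4, 1], [1, -2, x - 8]].

Expanding det(xI - A) along the first row:
det(xI - A) = + (x - 6)·det([[x - 4, 1], [-2, x - 8]]) - (0)·det([[-1, 1], [1, x - 8]]) + (-2)·det([[-1, x - 4], [1, -2]]).

Evaluating gives χ_A(x) = x^3 - 18x^2 + 108x - 216 = (x - 6)^3.

χ_A(x) = (x - 6)^3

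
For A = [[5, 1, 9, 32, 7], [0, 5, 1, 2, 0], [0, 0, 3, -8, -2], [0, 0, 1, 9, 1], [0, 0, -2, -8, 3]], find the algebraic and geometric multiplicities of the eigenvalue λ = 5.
The characteristic polynomial is (x - 5)^5, so the factor x - 5 appears with exponent 5: the algebraic multiplicity is 5.

rank(A - 5I) = 3, so the eigenspace has dimension 5 - 3 = 2: the geometric multiplicity is 2.

Since 2 < 5, A is not diagonalizable.

algebraic multiplicity 5, geometric multiplicity 2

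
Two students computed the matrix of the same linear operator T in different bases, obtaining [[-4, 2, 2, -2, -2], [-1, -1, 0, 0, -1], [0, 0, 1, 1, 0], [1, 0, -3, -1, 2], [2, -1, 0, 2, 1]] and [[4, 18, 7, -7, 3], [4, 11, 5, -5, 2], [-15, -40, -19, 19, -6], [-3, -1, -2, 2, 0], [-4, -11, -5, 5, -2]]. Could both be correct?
Yes.

Two matrices over a field are similar if and only if they have the same invariant factors.

Both A and B have characteristic polynomial x^3(x + 2)^2 and minimal polynomial x^3(x + 2)^2. Computing further, both have invariant factors x^3(x + 2)^2. Hence A and B are similar.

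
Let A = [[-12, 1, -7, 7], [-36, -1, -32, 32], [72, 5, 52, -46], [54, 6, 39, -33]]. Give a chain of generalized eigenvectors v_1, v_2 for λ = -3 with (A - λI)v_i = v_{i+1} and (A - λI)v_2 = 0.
We seek v_1 ∈ ker((A + 3I)^2) \ ker(A + 3I), then set v_{i+1} = (A + 3I) v_i.

One such chain is v_1 = [[0, 1, -1, -1]]^T, v_2 = [[1, 2, -4, -3]]^T. Check: (A + 3I) v_2 = [[0, 0, 0, 0]]^T = 0.

v_1 = [[0, 1, -1, -1]]^T, v_2 = [[1, 2, -4, -3]]^T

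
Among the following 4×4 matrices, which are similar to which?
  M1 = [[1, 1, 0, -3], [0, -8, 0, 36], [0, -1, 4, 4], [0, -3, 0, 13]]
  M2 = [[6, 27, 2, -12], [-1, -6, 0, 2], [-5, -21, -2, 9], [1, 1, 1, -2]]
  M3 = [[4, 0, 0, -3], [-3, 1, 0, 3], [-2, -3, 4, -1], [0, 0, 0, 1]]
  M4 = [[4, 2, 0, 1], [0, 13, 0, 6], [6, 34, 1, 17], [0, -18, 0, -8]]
Characteristic polynomials: χ_{M1} = (x - 4)^2(x - 1)^2, χ_{M2} = (x + 1)^4, χ_{M3} = (x - 4)^2(x - 1)^2, χ_{M4} = (x - 4)^2(x - 1)^2.

{M1}: invariant factors (x - 4)^2(x - 1)^2.

{M2}: invariant factors (x + 1)^2, (x + 1)^2.

{M3, M4}: invariant factors x - 1, (x - 4)^2(x - 1).

Matrices are similar if and only if their invariant-factor lists agree; the partition into similarity classes is {M1}, {M2}, {M3, M4}.

3 classes: {M1}, {M2}, {M3, M4}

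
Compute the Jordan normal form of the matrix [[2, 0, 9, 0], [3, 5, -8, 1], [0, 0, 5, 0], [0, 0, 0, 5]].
J = [[2, 0, 0, 0], [0, 5, 1, 0], [0, 0, 5, 0], [0, 0, 0, 5]]

The characteristic polynomial is det(xI - A) = (x - 5)^3(x - 2), so the eigenvalues are 2 (algebraic multiplicity 1), 5 (algebraic multiplicity 3).

For λ = 2: algebraic multiplicity 1 gives one 1×1 block.

For λ = 5: rank(A - 5I) = 2, rank((A - 5I)^2) = 1. The eigenspace has dimension 4 - 2 = 2, so there are 2 Jordan blocks; the rank sequence gives block sizes [2, 1].

Assembling the blocks gives the Jordan form J above.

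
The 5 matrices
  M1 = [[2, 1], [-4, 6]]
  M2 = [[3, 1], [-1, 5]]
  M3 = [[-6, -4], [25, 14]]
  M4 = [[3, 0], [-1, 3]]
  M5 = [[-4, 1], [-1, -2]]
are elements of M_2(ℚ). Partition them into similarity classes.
Characteristic polynomials: χ_{M1} = (x - 4)^2, χ_{M2} = (x - 4)^2, χ_{M3} = (x - 4)^2, χ_{M4} = (x - 3)^2, χ_{M5} = (x + 3)^2.

{M1, M2, M3}: invariant factors (x - 4)^2.

{M4}: invariant factors (x - 3)^2.

{M5}: invariant factors (x + 3)^2.

Matrices are similar if and only if their invariant-factor lists agree; the partition into similarity classes is {M1, M2, M3}, {M4}, {M5}.

3 classes: {M1, M2, M3}, {M4}, {M5}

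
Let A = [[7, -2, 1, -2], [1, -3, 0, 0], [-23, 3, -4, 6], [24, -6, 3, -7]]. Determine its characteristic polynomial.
xI - A = [[x - 7, 2, -1, 2], [-1, x + 3, 0, 0], [23, -3, x + 4, -6], [-24, 6, -3, x + 7]].

Expanding det(xI - A) along the first row:
det(xI - A) = + (x - 7)·det([[x + 3, 0, 0], [-3, x + 4, -6], [6, -3, x + 7]]) - (2)·det([[-1, 0, 0], [23, x + 4, -6], [-24, -3, x + 7]]) + (-1)·det([[-1, x + 3, 0], [23, -3, -6], [-24, 6, x + 7]]) - (2)·det([[-1, x + 3, 0], [23, -3, x + 4], [-24, 6, -3]]).

Evaluating gives χ_A(x) = x^4 + 7x^3 + 18x^2 + 20x + 8 = (x + 1)(x + 2)^3.

χ_A(x) = (x + 1)(x + 2)^3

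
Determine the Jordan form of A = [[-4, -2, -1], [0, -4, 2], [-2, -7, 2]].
J = [[-2, 1, 0], [0, -2, 1], [0, 0, -2]]

The characteristic polynomial is det(xI - A) = (x + 2)^3, so the eigenvalues are -2 (algebraic multiplicity 3).

For λ = -2: rank(A + 2I) = 2, rank((A + 2I)^2) = 1, rank((A + 2I)^3) = 0. The eigenspace has dimension 3 - 2 = 1, so there is 1 Jordan block; the rank sequence gives block sizes [3].

Assembling the blocks gives the Jordan form J above.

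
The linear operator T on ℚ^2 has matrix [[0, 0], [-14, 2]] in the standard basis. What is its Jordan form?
The characteristic polynomial is det(xI - A) = x(x - 2), so the eigenvalues are 0 (algebraic multiplicity 1), 2 (algebraic multiplicity 1).

For λ = 0: algebraic multiplicity 1 gives one 1×1 block.

For λ = 2: algebraic multiplicity 1 gives one 1×1 block.

Assembling the blocks gives the Jordan form J above.

J = [[0, 0], [0, 2]]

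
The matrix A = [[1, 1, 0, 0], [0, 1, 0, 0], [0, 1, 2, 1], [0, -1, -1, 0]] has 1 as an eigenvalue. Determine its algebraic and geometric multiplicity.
algebraic multiplicity 4, geometric multiplicity 2

The characteristic polynomial is (x - 1)^4, so the factor x - 1 appears with exponent 4: the algebraic multiplicity is 4.

rank(A - I) = 2, so the eigenspace has dimension 4 - 2 = 2: the geometric multiplicity is 2.

Since 2 < 4, A is not diagonalizable.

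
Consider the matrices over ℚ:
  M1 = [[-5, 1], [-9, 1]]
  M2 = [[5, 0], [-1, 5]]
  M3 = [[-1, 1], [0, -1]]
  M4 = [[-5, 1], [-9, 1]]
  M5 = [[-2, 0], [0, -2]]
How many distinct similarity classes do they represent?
Characteristic polynomials: χ_{M1} = (x + 2)^2, χ_{M2} = (x - 5)^2, χ_{M3} = (x + 1)^2, χ_{M4} = (x + 2)^2, χ_{M5} = (x + 2)^2.

{M1, M4}: invariant factors (x + 2)^2.

{M2}: invariant factors (x - 5)^2.

{M3}: invariant factors (x + 1)^2.

{M5}: invariant factors x + 2, x + 2.

Matrices are similar if and only if their invariant-factor lists agree; the partition into similarity classes is {M1, M4}, {M2}, {M3}, {M5}.

4 classes: {M1, M4}, {M2}, {M3}, {M5}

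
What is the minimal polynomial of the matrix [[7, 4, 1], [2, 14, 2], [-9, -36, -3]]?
m_A(x) = (x - 6)^2

The characteristic polynomial factors as (x - 6)^3. The minimal polynomial is ∏(x - λ)^{k_λ} where k_λ is the size of the largest Jordan block at λ.

For λ = 6: rank(A - 6I) = 1, and the largest Jordan block has size 2 (the smallest k with rank((A - 6I)^k) = rank((A - 6I)^(k+1))).

So m_A(x) = (x - 6)^2.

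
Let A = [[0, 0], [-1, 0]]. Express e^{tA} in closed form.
A has Jordan form J = [[0, 1], [0, 0]] with A = PJP^{-1}, so e^{tA} = P e^{tJ} P^{-1}.

For a Jordan block J_k(λ), e^{tJ_k(λ)} = e^{λt} · (I + tN + t^2 N^2/2! + ... + t^{k-1} N^{k-1}/(k-1)!) where N is the nilpotent superdiagonal part.

Assembling the blocks and conjugating back gives the entries of e^{tA} as shown above.

e^{tA} = [[1, 0], [-t, 1]]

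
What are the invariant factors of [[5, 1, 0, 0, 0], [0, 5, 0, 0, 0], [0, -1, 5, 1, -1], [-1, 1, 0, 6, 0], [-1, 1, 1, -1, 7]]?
The Jordan structure of A has elementary divisors (x - 5)^2, (x - 6)^2, (x - 6). Arranging the block sizes at each eigenvalue in decreasing order and taking row products gives the invariant factors.

Invariant factors (smallest first, each dividing the next): x - 6, (x - 6)^2(x - 5)^2.

Check: the last factor (x - 6)^2(x - 5)^2 is the minimal polynomial, and the product (x - 6)^3(x - 5)^2 is the characteristic polynomial.

x - 6, (x - 6)^2(x - 5)^2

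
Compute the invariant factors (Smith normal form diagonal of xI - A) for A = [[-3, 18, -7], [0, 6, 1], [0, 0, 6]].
(x - 6)^2(x + 3)

The Jordan structure of A has elementary divisors (x + 3), (x - 6)^2. Arranging the block sizes at each eigenvalue in decreasing order and taking row products gives the invariant factors.

Invariant factors (smallest first, each dividing the next): (x - 6)^2(x + 3).

Check: the last factor (x - 6)^2(x + 3) is the minimal polynomial, and the product (x - 6)^2(x + 3) is the characteristic polynomial.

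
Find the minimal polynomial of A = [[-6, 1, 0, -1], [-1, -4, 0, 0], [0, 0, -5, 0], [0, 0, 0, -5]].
The characteristic polynomial factors as (x + 5)^4. The minimal polynomial is ∏(x - λ)^{k_λ} where k_λ is the size of the largest Jordan block at λ.

For λ = -5: rank(A + 5I) = 2, and the largest Jordan block has size 3 (the smallest k with rank((A + 5I)^k) = rank((A + 5I)^(k+1))).

So m_A(x) = (x + 5)^3.

m_A(x) = (x + 5)^3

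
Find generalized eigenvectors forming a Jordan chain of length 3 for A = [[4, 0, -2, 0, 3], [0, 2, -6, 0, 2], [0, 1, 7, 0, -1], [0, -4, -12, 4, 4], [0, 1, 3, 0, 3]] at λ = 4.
v_1 = [[0, 8, -3, 10, -2]]^T, v_2 = [[0, -2, 1, -4, 1]]^T, v_3 = [[1, 0, 0, 0, 0]]^T

We seek v_1 ∈ ker((A - 4I)^3) \ ker((A - 4I)^2), then set v_{i+1} = (A - 4I) v_i.

One such chain is v_1 = [[0, 8, -3, 10, -2]]^T, v_2 = [[0, -2, 1, -4, 1]]^T, v_3 = [[1, 0, 0, 0, 0]]^T. Check: (A - 4I) v_3 = [[0, 0, 0, 0, 0]]^T = 0.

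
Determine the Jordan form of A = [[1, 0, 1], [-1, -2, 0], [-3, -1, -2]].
The characteristic polynomial is det(xI - A) = (x + 1)^3, so the eigenvalues are -1 (algebraic multiplicity 3).

For λ = -1: rank(A + I) = 2, rank((A + I)^2) = 1, rank((A + I)^3) = 0. The eigenspace has dimension 3 - 2 = 1, so there is 1 Jordan block; the rank sequence gives block sizes [3].

Assembling the blocks gives the Jordan form J above.

J = [[-1, 1, 0], [0, -1, 1], [0, 0, -1]]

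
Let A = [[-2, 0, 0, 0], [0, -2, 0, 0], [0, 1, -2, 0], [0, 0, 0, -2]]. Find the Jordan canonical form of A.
J = [[-2, 1, 0, 0], [0, -2, 0, 0], [0, 0, -2, 0], [0, 0, 0, -2]]

The characteristic polynomial is det(xI - A) = (x + 2)^4, so the eigenvalues are -2 (algebraic multiplicity 4).

For λ = -2: rank(A + 2I) = 1, rank((A + 2I)^2) = 0. The eigenspace has dimension 4 - 1 = 3, so there are 3 Jordan blocks; the rank sequence gives block sizes [2, 1, 1].

Assembling the blocks gives the Jordan form J above.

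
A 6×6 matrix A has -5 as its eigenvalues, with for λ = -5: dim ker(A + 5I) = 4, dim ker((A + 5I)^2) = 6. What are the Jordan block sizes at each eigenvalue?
Jordan blocks: (-5, 2), (-5, 2), (-5, 1), (-5, 1)

λ = -5: successive nullity increments [4, 2] count blocks of size ≥ k; block sizes are [2, 2, 1, 1].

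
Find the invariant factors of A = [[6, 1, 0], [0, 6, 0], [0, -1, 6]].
x - 6, (x - 6)^2

The Jordan structure of A has elementary divisors (x - 6)^2, (x - 6). Arranging the block sizes at each eigenvalue in decreasing order and taking row products gives the invariant factors.

Invariant factors (smallest first, each dividing the next): x - 6, (x - 6)^2.

Check: the last factor (x - 6)^2 is the minimal polynomial, and the product (x - 6)^3 is the characteristic polynomial.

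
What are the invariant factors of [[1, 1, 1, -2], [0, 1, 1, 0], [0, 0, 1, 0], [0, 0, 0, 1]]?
x - 1, (x - 1)^3

The Jordan structure of A has elementary divisors (x - 1)^3, (x - 1). Arranging the block sizes at each eigenvalue in decreasing order and taking row products gives the invariant factors.

Invariant factors (smallest first, each dividing the next): x - 1, (x - 1)^3.

Check: the last factor (x - 1)^3 is the minimal polynomial, and the product (x - 1)^4 is the characteristic polynomial.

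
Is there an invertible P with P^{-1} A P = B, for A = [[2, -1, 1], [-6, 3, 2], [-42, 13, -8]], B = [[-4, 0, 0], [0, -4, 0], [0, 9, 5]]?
No.

Both have characteristic polynomial (x - 5)(x + 4)^2, but the minimal polynomial of A is (x - 5)(x + 4)^2 while the minimal polynomial of B is (x - 5)(x + 4). The minimal polynomial is a similarity invariant, so A and B are not similar.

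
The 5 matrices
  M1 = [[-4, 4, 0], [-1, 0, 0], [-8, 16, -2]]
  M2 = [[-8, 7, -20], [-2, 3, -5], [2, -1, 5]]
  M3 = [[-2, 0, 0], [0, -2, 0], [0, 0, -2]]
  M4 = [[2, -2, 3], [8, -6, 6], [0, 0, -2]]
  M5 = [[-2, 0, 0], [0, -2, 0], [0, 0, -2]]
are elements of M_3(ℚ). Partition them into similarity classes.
Characteristic polynomials: χ_{M1} = (x + 2)^3, χ_{M2} = x^3, χ_{M3} = (x + 2)^3, χ_{M4} = (x + 2)^3, χ_{M5} = (x + 2)^3.

{M1, M4}: invariant factors x + 2, (x + 2)^2.

{M2}: invariant factors x^3.

{M3, M5}: invariant factors x + 2, x + 2, x + 2.

Matrices are similar if and only if their invariant-factor lists agree; the partition into similarity classes is {M1, M4}, {M2}, {M3, M5}.

3 classes: {M1, M4}, {M2}, {M3, M5}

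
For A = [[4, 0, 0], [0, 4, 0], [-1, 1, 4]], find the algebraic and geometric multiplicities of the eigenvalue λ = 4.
algebraic multiplicity 3, geometric multiplicity 2

The characteristic polynomial is (x - 4)^3, so the factor x - 4 appears with exponent 3: the algebraic multiplicity is 3.

rank(A - 4I) = 1, so the eigenspace has dimension 3 - 1 = 2: the geometric multiplicity is 2.

Since 2 < 3, A is not diagonalizable.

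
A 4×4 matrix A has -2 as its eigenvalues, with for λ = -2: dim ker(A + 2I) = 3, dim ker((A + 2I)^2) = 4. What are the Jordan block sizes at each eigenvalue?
Jordan blocks: (-2, 2), (-2, 1), (-2, 1)

λ = -2: successive nullity increments [3, 1] count blocks of size ≥ k; block sizes are [2, 1, 1].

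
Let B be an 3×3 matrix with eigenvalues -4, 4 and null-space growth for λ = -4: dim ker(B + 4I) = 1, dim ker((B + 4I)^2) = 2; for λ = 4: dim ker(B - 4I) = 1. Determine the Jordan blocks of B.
Jordan blocks: (-4, 2), (4, 1)

λ = -4: successive nullity increments [1, 1] count blocks of size ≥ k; block sizes are [2].
λ = 4: successive nullity increments [1] count blocks of size ≥ k; block sizes are [1].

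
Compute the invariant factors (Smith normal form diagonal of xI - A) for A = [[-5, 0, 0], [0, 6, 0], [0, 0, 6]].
The Jordan structure of A has elementary divisors (x + 5), (x - 6), (x - 6). Arranging the block sizes at each eigenvalue in decreasing order and taking row products gives the invariant factors.

Invariant factors (smallest first, each dividing the next): x - 6, (x - 6)(x + 5).

Check: the last factor (x - 6)(x + 5) is the minimal polynomial, and the product (x - 6)^2(x + 5) is the characteristic polynomial.

x - 6, (x - 6)(x + 5)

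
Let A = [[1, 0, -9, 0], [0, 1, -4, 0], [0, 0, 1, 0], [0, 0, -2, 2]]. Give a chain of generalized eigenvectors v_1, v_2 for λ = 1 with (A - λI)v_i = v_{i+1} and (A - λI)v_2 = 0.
We seek v_1 ∈ ker((A - I)^2) \ ker(A - I), then set v_{i+1} = (A - I) v_i.

One such chain is v_1 = [[0, -2, 1, 2]]^T, v_2 = [[-9, -4, 0, 0]]^T. Check: (A - I) v_2 = [[0, 0, 0, 0]]^T = 0.

v_1 = [[0, -2, 1, 2]]^T, v_2 = [[-9, -4, 0, 0]]^T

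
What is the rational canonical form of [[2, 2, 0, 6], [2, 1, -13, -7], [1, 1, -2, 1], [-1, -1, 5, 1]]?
R = [[0, 0, 0, 4], [1, 0, 0, -2], [0, 1, 0, 0], [0, 0, 1, 2]]

The invariant factors of A (the non-unit diagonal entries of the Smith normal form of xI - A over ℚ[x]) are (x - 2)(x^3 + 2), each dividing the next. The characteristic polynomial is their product, (x - 2)(x^3 + 2).

The rational canonical form is the block-diagonal matrix of companion matrices C(f_i):
R = [[0, 0, 0, 4], [1, 0, 0, -2], [0, 1, 0, 0], [0, 0, 1, 2]].

Note the characteristic polynomial does not split into linear factors over ℚ, so A has no Jordan form over ℚ; the rational canonical form exists over any field.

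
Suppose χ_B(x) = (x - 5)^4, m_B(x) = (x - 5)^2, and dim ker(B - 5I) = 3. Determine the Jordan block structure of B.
λ = 5: algebraic multiplicity 4 (exponent in χ_B), largest block size 2 (exponent in m_B), 3 blocks (geometric multiplicity). These force block sizes [2, 1, 1].

Jordan blocks: (5, 2), (5, 1), (5, 1)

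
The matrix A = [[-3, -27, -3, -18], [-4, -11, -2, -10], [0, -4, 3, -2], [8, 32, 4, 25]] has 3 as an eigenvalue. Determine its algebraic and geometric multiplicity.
algebraic multiplicity 3, geometric multiplicity 2

The characteristic polynomial is (x - 5)(x - 3)^3, so the factor x - 3 appears with exponent 3: the algebraic multiplicity is 3.

rank(A - 3I) = 2, so the eigenspace has dimension 4 - 2 = 2: the geometric multiplicity is 2.

Since 2 < 3, A is not diagonalizable.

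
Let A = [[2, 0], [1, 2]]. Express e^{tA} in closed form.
e^{tA} = [[e^{2*t}, 0], [t*e^{2*t}, e^{2*t}]]

A has Jordan form J = [[2, 1], [0, 2]] with A = PJP^{-1}, so e^{tA} = P e^{tJ} P^{-1}.

For a Jordan block J_k(λ), e^{tJ_k(λ)} = e^{λt} · (I + tN + t^2 N^2/2! + ... + t^{k-1} N^{k-1}/(k-1)!) where N is the nilpotent superdiagonal part.

Assembling the blocks and conjugating back gives the entries of e^{tA} as shown above.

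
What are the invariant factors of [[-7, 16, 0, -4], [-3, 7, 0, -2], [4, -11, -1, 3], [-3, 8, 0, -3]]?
(x + 1)^2, (x + 1)^2

The Jordan structure of A has elementary divisors (x + 1)^2, (x + 1)^2. Arranging the block sizes at each eigenvalue in decreasing order and taking row products gives the invariant factors.

Invariant factors (smallest first, each dividing the next): (x + 1)^2, (x + 1)^2.

Check: the last factor (x + 1)^2 is the minimal polynomial, and the product (x + 1)^4 is the characteristic polynomial.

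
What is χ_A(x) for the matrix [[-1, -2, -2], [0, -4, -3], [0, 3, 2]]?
χ_A(x) = (x + 1)^3

xI - A = [[x + 1, 2, 2], [0, x + 4, 3], [0, -3, x - 2]].

Expanding det(xI - A) along the first row:
det(xI - A) = + (x + 1)·det([[x + 4, 3], [-3, x - 2]]) - (2)·det([[0, 3], [0, x - 2]]) + (2)·det([[0, x + 4], [0, -3]]).

Evaluating gives χ_A(x) = x^3 + 3x^2 + 3x + 1 = (x + 1)^3.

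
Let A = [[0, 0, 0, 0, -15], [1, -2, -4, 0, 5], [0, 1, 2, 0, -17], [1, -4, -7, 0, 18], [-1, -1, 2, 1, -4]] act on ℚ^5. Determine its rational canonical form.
The invariant factors of A (the non-unit diagonal entries of the Smith normal form of xI - A over ℚ[x]) are (x + 1)(x + 3)(x^3 + 3x + 5), each dividing the next. The characteristic polynomial is their product, (x + 1)(x + 3)(x^3 + 3x + 5).

The rational canonical form is the block-diagonal matrix of companion matrices C(f_i):
R = [[0, 0, 0, 0, -15], [1, 0, 0, 0, -29], [0, 1, 0, 0, -17], [0, 0, 1, 0, -6], [0, 0, 0, 1, -4]].

Note the characteristic polynomial does not split into linear factors over ℚ, so A has no Jordan form over ℚ; the rational canonical form exists over any field.

R = [[0, 0, 0, 0, -15], [1, 0, 0, 0, -29], [0, 1, 0, 0, -17], [0, 0, 1, 0, -6], [0, 0, 0, 1, -4]]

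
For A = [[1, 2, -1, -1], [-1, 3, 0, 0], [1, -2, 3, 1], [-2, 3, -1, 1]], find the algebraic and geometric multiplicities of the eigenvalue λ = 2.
The characteristic polynomial is (x - 2)^4, so the factor x - 2 appears with exponent 4: the algebraic multiplicity is 4.

rank(A - 2I) = 2, so the eigenspace has dimension 4 - 2 = 2: the geometric multiplicity is 2.

Since 2 < 4, A is not diagonalizable.

algebraic multiplicity 4, geometric multiplicity 2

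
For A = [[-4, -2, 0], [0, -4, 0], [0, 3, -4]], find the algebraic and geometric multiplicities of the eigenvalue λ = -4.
The characteristic polynomial is (x + 4)^3, so the factor x + 4 appears with exponent 3: the algebraic multiplicity is 3.

rank(A + 4I) = 1, so the eigenspace has dimension 3 - 1 = 2: the geometric multiplicity is 2.

Since 2 < 3, A is not diagonalizable.

algebraic multiplicity 3, geometric multiplicity 2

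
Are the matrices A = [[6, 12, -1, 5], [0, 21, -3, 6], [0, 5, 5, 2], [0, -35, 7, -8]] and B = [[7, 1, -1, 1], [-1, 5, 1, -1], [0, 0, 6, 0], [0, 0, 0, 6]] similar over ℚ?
No.

Both have characteristic polynomial (x - 6)^4 and minimal polynomial (x - 6)^2. But rank(A - 6I) = 2 for A while rank(B - 6I) = 1 for B, so the number of Jordan blocks at λ = 6 differs. A and B are not similar.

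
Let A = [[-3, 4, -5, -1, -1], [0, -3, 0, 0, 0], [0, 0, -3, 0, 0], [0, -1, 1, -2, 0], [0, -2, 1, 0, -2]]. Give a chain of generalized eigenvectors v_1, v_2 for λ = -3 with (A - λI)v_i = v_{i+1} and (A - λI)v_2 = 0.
We seek v_1 ∈ ker((A + 3I)^2) \ ker(A + 3I), then set v_{i+1} = (A + 3I) v_i.

One such chain is v_1 = [[-2, 1, 0, 1, 2]]^T, v_2 = [[1, 0, 0, 0, 0]]^T. Check: (A + 3I) v_2 = [[0, 0, 0, 0, 0]]^T = 0.

v_1 = [[-2, 1, 0, 1, 2]]^T, v_2 = [[1, 0, 0, 0, 0]]^T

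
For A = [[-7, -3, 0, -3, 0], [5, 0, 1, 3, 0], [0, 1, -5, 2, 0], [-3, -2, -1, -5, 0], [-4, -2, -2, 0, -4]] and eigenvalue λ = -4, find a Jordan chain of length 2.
We seek v_1 ∈ ker((A + 4I)^2) \ ker(A + 4I), then set v_{i+1} = (A + 4I) v_i.

One such chain is v_1 = [[0, 0, 1, 0, -1]]^T, v_2 = [[0, 1, -1, -1, -2]]^T. Check: (A + 4I) v_2 = [[0, 0, 0, 0, 0]]^T = 0.

v_1 = [[0, 0, 1, 0, -1]]^T, v_2 = [[0, 1, -1, -1, -2]]^T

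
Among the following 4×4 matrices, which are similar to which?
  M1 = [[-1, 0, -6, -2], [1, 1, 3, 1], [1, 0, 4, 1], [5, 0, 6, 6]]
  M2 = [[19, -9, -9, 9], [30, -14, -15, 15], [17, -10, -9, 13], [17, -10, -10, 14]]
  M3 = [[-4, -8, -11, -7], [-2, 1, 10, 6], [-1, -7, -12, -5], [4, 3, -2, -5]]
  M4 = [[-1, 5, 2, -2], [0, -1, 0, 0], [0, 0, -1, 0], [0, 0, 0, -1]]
Characteristic polynomials: χ_{M1} = (x - 4)^2(x - 1)^2, χ_{M2} = (x - 4)^2(x - 1)^2, χ_{M3} = (x + 5)^4, χ_{M4} = (x + 1)^4.

{M1, M2}: invariant factors x - 1, (x - 4)^2(x - 1).

{M3}: invariant factors (x + 5)^2, (x + 5)^2.

{M4}: invariant factors x + 1, x + 1, (x + 1)^2.

Matrices are similar if and only if their invariant-factor lists agree; the partition into similarity classes is {M1, M2}, {M3}, {M4}.

3 classes: {M1, M2}, {M3}, {M4}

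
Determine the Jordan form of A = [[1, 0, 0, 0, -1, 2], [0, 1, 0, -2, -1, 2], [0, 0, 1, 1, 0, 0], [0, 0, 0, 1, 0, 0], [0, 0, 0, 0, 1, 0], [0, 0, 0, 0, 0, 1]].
J = [[1, 1, 0, 0, 0, 0], [0, 1, 0, 0, 0, 0], [0, 0, 1, 1, 0, 0], [0, 0, 0, 1, 0, 0], [0, 0, 0, 0, 1, 0], [0, 0, 0, 0, 0, 1]]

The characteristic polynomial is det(xI - A) = (x - 1)^6, so the eigenvalues are 1 (algebraic multiplicity 6).

For λ = 1: rank(A - I) = 2, rank((A - I)^2) = 0. The eigenspace has dimension 6 - 2 = 4, so there are 4 Jordan blocks; the rank sequence gives block sizes [2, 2, 1, 1].

Assembling the blocks gives the Jordan form J above.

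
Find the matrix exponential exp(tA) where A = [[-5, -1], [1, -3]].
e^{tA} = [[(1 - t)*e^{-4*t}, -t*e^{-4*t}], [t*e^{-4*t}, (t + 1)*e^{-4*t}]]

A has Jordan form J = [[-4, 1], [0, -4]] with A = PJP^{-1}, so e^{tA} = P e^{tJ} P^{-1}.

For a Jordan block J_k(λ), e^{tJ_k(λ)} = e^{λt} · (I + tN + t^2 N^2/2! + ... + t^{k-1} N^{k-1}/(k-1)!) where N is the nilpotent superdiagonal part.

Assembling the blocks and conjugating back gives the entries of e^{tA} as shown above.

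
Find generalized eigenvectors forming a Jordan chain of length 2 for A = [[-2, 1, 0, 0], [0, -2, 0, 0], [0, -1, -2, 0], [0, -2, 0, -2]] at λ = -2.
We seek v_1 ∈ ker((A + 2I)^2) \ ker(A + 2I), then set v_{i+1} = (A + 2I) v_i.

One such chain is v_1 = [[-1, 1, 4, 3]]^T, v_2 = [[1, 0, -1, -2]]^T. Check: (A + 2I) v_2 = [[0, 0, 0, 0]]^T = 0.

v_1 = [[-1, 1, 4, 3]]^T, v_2 = [[1, 0, -1, -2]]^T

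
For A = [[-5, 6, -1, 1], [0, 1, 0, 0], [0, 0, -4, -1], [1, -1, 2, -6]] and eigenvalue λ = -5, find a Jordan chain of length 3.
v_1 = [[1, 0, 0, 0]]^T, v_2 = [[0, 0, 0, 1]]^T, v_3 = [[1, 0, -1, -1]]^T

We seek v_1 ∈ ker((A + 5I)^3) \ ker((A + 5I)^2), then set v_{i+1} = (A + 5I) v_i.

One such chain is v_1 = [[1, 0, 0, 0]]^T, v_2 = [[0, 0, 0, 1]]^T, v_3 = [[1, 0, -1, -1]]^T. Check: (A + 5I) v_3 = [[0, 0, 0, 0]]^T = 0.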